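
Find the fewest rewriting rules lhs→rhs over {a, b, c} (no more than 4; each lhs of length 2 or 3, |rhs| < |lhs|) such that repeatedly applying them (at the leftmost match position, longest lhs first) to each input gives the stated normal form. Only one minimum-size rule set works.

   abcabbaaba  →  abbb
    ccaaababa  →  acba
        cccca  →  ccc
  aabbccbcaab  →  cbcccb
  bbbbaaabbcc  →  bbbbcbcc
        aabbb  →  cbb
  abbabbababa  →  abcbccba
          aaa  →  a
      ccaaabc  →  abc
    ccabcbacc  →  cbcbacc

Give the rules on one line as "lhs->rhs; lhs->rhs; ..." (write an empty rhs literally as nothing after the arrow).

  | abcabbaaba => abbbaaba => abbbca => abbb
  | ccaaababa => caababa => ababa => acba
  | cccca => ccc
  | aabbccbcaab => cbccbcaab => cbccbab => cbcccb

aa->a; aab->c; bab->cb; ca->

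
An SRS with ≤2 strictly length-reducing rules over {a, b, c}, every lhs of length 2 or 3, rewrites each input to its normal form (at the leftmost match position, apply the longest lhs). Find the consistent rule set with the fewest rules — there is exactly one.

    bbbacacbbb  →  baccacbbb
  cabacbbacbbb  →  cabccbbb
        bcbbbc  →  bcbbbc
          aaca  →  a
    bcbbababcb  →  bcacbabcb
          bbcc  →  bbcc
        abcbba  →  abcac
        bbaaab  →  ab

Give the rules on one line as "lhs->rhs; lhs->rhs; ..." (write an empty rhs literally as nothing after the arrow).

aca->; bba->ac

  | bbbacacbbb => baccacbbb
  | cabacbbacbbb => cabacaccbbb => cabccbbb
  | bcbbbc
  | aaca => a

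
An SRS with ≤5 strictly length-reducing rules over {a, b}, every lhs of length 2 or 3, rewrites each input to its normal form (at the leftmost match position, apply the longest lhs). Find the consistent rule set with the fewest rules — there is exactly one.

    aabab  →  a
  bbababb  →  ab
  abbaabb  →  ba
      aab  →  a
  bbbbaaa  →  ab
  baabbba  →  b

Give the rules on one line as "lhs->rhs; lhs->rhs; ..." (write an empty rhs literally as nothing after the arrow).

aa->b; abb->a; baa->ab; bb->a

  | aabab => bbab => aab => bb => a
  | bbababb => aababb => bbabb => aabb => bbb => ab
  | abbaabb => aaabb => babb => ba
  | aab => bb => a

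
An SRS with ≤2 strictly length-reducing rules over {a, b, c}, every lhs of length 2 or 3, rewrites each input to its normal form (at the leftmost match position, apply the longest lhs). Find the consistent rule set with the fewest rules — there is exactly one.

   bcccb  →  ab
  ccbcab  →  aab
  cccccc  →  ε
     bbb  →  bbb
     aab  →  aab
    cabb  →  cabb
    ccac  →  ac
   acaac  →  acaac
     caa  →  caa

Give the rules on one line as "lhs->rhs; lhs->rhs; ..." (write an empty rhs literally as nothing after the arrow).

  | bcccb => accb => ab
  | ccbcab => bcab => aab
  | cccccc => cccc => cc => ε
  | bbb

bc->a; cc->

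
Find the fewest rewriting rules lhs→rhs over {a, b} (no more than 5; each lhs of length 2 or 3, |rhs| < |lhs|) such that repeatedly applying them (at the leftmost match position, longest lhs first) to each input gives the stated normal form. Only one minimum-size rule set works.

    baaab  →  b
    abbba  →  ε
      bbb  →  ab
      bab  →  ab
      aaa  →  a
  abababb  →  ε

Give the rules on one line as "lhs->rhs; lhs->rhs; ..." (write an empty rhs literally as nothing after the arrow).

  | baaab => aab => b
  | abbba => aaba => ba => ε
  | bbb => ab
  | bab => ab

aa->; ba->; bab->ab; bb->a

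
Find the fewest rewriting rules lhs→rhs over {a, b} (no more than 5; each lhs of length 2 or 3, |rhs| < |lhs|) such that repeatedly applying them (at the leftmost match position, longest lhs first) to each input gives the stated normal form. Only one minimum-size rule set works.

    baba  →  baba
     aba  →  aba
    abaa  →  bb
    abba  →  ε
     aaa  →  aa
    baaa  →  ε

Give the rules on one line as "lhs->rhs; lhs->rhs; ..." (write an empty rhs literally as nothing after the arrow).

aaa->aa; abb->bb; baa->bb; bba->

  | baba
  | aba
  | abaa => abb => bb
  | abba => bba => ε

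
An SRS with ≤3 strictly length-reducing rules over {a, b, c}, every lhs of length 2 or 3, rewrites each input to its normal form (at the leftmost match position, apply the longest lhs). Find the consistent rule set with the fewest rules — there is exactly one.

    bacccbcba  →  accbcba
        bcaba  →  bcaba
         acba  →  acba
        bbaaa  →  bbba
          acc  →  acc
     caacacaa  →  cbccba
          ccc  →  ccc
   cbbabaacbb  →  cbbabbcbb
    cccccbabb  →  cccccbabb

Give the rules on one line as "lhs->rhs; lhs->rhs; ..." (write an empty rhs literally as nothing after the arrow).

  | bacccbcba => accbcba
  | bcaba
  | acba
  | bbaaa => bbba

aa->b; aca->cb; bac->a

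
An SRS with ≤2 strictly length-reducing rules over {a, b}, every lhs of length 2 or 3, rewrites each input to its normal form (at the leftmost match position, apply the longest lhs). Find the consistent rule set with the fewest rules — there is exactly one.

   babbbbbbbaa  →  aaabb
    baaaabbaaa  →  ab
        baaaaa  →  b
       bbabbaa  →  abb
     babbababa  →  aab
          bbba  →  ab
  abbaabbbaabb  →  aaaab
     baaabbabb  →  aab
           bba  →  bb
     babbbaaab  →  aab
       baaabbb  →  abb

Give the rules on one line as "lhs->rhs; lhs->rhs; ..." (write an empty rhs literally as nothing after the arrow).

ba->b; bbb->ab

  | babbbbbbbaa => bbbbbbbbaa => abbbbbbaa => aabbbbaa => aaabbaa => aaabba => aaabb
  | baaaabbaaa => baaabbaaa => baabbaaa => babbaaa => bbbaaa => abaaa => abaa => aba => ab
  | baaaaa => baaaa => baaa => baa => ba => b
  | bbabbaa => bbbbaa => abbaa => abba => abb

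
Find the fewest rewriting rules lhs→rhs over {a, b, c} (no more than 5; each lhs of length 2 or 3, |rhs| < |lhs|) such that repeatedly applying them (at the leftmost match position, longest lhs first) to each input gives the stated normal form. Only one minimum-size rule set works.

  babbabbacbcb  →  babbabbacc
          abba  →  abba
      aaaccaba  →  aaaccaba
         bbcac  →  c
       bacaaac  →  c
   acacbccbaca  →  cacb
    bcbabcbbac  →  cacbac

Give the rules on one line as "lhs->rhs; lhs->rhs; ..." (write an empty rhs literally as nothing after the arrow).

aca->; baa->; bc->a; bcb->c

  | babbabbacbcb => babbabbacc
  | abba
  | aaaccaba
  | bbcac => baac => c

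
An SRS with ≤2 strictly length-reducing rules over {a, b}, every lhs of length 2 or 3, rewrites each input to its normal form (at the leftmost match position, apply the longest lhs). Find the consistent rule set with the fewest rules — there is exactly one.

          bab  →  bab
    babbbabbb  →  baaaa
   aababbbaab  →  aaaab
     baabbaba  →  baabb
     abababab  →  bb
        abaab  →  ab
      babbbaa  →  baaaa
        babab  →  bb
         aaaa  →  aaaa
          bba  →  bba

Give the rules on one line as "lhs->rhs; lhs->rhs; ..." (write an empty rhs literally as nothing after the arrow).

aba->; bbb->a

  | bab
  | babbbabbb => baaabbb => baaaa
  | aababbbaab => abbbaab => aaaab
  | baabbaba => baabb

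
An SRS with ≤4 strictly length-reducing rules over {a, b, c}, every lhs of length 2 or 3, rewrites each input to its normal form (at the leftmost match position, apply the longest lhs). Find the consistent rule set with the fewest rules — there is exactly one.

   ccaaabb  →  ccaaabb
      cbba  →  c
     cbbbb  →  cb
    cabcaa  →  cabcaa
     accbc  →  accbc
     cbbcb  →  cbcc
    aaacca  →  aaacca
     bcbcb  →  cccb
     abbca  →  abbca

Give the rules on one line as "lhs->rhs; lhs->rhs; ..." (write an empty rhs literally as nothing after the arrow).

bba->; bbb->; bcb->cc

  | ccaaabb
  | cbba => c
  | cbbbb => cb
  | cabcaa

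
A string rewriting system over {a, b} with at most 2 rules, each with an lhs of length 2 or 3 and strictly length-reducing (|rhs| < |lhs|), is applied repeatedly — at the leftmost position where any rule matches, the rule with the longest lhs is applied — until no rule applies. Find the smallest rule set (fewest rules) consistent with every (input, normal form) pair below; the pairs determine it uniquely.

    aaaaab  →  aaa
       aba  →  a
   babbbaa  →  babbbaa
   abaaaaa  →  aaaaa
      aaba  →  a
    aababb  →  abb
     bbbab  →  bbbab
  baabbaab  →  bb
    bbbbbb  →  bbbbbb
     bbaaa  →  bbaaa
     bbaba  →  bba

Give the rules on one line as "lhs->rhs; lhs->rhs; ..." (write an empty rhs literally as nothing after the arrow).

aab->; aba->a

  | aaaaab => aaa
  | aba => a
  | babbbaa
  | abaaaaa => aaaaa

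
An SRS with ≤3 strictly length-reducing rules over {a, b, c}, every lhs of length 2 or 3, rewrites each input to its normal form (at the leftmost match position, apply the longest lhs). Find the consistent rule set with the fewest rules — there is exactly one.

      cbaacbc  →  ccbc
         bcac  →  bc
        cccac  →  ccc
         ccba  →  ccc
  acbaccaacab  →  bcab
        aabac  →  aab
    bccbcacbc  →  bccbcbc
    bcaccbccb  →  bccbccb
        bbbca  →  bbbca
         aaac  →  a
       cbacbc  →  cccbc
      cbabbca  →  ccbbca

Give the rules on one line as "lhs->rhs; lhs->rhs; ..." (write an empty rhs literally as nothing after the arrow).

  | cbaacbc => ccacbc => ccbc
  | bcac => bc
  | cccac => ccc
  | ccba => ccc

aac->; ac->; cba->cc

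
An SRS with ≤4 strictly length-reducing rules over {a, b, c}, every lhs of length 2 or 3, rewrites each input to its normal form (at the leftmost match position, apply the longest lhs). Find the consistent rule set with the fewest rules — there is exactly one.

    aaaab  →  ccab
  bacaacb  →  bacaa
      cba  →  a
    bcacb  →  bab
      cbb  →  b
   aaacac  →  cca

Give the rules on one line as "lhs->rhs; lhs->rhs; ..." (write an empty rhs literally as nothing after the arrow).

  | aaaab => ccab
  | bacaacb => bacaa
  | cba => a
  | bcacb => bab

aaa->cc; cac->a; cb->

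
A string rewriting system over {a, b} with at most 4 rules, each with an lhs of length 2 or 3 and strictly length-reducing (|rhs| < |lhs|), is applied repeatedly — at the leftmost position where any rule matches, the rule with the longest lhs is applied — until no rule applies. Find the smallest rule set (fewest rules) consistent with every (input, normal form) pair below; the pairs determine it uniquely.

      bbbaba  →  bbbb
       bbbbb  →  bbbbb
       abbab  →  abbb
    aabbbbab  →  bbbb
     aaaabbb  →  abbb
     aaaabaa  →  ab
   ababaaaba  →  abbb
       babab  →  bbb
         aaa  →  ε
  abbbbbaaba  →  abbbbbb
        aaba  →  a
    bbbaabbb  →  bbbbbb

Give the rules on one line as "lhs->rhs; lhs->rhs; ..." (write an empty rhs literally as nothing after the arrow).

aaa->; aab->; ba->b

  | bbbaba => bbbba => bbbb
  | bbbbb
  | abbab => abbb
  | aabbbbab => bbbab => bbbb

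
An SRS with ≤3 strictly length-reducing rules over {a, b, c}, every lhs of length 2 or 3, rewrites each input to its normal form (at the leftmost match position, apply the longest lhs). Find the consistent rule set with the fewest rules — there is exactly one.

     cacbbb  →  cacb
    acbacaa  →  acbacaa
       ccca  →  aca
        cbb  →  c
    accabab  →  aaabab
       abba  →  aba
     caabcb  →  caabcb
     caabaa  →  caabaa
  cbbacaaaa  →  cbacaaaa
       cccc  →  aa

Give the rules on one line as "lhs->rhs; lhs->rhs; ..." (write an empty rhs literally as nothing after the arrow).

  | cacbbb => cacb
  | acbacaa
  | ccca => aca
  | cbb => c

bb->; bba->ba; cc->a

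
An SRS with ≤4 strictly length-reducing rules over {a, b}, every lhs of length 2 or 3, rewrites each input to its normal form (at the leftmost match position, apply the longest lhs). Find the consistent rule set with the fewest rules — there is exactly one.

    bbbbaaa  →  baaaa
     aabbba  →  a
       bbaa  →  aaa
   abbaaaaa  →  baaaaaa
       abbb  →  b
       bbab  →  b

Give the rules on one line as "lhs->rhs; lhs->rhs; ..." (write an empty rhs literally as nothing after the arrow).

  | bbbbaaa => abbaaa => baaaa
  | aabbba => bbba => aba => a
  | bbaa => aaa
  | abbaaaaa => baaaaaa

aab->b; ab->; abb->ba; bb->a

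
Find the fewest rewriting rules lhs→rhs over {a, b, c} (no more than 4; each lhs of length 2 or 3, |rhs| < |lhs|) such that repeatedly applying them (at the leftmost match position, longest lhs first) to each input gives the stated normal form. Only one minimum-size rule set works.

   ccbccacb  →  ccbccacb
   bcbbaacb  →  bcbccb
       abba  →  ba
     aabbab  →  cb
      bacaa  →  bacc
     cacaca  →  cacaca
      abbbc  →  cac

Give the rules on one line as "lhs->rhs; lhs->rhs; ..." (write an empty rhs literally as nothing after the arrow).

aa->c; ab->b; bb->b; bbb->ca

  | ccbccacb
  | bcbbaacb => bcbaacb => bcbccb
  | abba => bba => ba
  | aabbab => cbbab => cbab => cbb => cb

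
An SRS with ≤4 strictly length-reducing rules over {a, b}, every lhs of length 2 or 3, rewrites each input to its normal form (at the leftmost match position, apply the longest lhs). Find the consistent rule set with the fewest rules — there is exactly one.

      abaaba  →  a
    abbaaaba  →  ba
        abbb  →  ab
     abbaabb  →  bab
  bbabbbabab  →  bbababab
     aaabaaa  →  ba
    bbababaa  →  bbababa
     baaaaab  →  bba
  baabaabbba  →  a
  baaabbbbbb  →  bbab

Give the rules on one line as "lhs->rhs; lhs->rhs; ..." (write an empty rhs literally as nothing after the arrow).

  | abaaba => abbaa => aaa => aa => a
  | abbaaaba => aaaaba => aaaba => aaba => baa => ba
  | abbb => ab
  | abbaabb => aaabb => aabb => bab

aa->a; aab->ba; abb->a; bbb->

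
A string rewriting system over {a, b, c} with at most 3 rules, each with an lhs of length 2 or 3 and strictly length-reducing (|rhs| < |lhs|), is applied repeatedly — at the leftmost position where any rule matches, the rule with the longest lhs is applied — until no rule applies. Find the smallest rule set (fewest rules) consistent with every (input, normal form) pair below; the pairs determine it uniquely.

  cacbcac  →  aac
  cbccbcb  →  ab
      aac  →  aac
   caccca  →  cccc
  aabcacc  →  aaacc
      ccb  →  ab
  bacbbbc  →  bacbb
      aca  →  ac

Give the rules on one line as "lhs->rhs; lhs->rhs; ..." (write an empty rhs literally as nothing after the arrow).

  | cacbcac => ccbcac => abcac => aac
  | cbccbcb => ccbcb => abcb => ab
  | aac
  | caccca => cccca => cccc

bc->; ca->c; ccb->ab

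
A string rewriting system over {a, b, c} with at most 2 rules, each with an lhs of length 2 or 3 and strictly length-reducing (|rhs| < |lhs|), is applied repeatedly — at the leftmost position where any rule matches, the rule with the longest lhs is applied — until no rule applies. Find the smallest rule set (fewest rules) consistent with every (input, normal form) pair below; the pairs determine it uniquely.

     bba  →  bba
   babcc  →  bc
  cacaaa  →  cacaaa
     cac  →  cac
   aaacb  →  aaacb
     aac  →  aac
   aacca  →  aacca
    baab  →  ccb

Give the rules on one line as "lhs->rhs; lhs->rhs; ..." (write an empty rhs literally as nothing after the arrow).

  | bba
  | babcc => bc
  | cacaaa
  | cac

abc->; baa->cc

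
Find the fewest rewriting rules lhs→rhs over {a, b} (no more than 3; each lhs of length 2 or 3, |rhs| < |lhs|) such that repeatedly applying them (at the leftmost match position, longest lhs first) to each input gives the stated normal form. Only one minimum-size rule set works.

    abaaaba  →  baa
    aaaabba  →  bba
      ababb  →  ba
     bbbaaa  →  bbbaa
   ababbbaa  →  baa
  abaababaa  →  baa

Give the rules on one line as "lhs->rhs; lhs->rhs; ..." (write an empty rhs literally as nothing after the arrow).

aaa->aa; ab->b; bab->ba

  | abaaaba => baaaba => baaba => baba => baa
  | aaaabba => aaabba => aabba => abba => bba
  | ababb => babb => bab => ba
  | bbbaaa => bbbaa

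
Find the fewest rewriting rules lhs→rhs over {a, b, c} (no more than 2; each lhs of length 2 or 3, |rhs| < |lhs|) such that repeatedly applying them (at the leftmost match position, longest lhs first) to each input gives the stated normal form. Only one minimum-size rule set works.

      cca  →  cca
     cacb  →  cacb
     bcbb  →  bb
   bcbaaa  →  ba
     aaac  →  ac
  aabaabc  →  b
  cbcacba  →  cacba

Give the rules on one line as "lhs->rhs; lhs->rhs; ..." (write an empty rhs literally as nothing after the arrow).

aa->; bc->

  | cca
  | cacb
  | bcbb => bb
  | bcbaaa => baaa => ba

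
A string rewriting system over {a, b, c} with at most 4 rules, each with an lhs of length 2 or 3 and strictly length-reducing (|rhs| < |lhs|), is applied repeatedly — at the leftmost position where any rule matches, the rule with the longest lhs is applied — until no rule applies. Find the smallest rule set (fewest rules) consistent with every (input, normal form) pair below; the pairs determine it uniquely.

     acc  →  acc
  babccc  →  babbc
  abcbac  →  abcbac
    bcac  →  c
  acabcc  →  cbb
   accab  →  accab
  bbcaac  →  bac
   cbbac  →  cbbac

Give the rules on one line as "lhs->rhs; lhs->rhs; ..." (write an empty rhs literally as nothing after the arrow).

aca->c; bca->; bcc->bb

  | acc
  | babccc => babbc
  | abcbac
  | bcac => c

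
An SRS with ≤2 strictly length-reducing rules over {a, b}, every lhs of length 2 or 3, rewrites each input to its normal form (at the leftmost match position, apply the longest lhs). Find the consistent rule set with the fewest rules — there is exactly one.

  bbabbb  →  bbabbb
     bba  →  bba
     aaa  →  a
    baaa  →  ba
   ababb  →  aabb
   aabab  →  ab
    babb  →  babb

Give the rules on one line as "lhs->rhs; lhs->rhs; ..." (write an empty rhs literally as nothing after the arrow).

  | bbabbb
  | bba
  | aaa => a
  | baaa => ba

aaa->a; aba->aa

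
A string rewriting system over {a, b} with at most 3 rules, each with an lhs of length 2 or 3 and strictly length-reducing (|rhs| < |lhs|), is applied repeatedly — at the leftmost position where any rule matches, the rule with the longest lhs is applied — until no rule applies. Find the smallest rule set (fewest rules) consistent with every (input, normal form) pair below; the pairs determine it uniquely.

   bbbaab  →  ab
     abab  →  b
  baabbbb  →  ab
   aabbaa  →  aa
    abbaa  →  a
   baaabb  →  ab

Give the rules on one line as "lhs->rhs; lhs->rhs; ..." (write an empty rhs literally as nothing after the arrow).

aaa->; aba->; bb->a

  | bbbaab => abaab => ab
  | abab => b
  | baabbbb => baaabb => bbb => ab
  | aabbaa => aaaaa => aa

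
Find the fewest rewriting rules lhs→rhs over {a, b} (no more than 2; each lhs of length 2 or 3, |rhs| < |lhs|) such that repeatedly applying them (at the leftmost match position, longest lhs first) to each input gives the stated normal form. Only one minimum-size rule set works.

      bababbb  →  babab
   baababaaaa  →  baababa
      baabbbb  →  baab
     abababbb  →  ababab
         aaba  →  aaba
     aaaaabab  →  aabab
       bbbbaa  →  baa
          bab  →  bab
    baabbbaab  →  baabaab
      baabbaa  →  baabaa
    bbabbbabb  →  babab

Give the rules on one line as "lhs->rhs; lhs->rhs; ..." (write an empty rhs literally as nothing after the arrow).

aaa->; bb->b

  | bababbb => bababb => babab
  | baababaaaa => baababa
  | baabbbb => baabbb => baabb => baab
  | abababbb => abababb => ababab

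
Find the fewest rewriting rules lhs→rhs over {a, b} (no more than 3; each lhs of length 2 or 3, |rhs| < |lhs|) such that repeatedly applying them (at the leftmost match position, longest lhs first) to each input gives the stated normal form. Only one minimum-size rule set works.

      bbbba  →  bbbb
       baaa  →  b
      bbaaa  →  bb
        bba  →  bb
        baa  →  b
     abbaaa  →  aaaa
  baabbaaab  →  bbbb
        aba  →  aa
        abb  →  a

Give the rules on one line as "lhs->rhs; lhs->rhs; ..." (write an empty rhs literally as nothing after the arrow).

  | bbbba => bbbb
  | baaa => baa => ba => b
  | bbaaa => bbaa => bba => bb
  | bba => bb

ab->a; ba->b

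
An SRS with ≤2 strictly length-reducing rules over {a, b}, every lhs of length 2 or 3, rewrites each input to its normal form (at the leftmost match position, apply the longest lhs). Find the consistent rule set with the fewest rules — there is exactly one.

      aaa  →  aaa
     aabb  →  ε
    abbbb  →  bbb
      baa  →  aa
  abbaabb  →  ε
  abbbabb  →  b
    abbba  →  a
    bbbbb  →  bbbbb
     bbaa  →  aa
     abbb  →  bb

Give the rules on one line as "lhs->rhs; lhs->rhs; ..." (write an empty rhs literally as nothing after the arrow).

  | aaa
  | aabb => ab => ε
  | abbbb => bbb
  | baa => aa

ab->; ba->a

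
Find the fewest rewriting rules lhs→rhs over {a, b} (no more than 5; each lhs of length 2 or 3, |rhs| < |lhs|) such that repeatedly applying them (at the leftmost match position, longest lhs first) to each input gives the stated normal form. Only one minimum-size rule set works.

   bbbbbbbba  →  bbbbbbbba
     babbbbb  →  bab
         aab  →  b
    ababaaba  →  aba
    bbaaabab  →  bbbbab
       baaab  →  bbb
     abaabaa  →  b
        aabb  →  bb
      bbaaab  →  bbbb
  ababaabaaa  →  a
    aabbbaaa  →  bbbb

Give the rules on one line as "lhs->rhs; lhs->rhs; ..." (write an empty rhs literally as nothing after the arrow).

  | bbbbbbbba
  | babbbbb => babbb => bab
  | aab => b
  | ababaaba => ababba => abaa => aba

aa->a; aaa->b; aab->b; abb->a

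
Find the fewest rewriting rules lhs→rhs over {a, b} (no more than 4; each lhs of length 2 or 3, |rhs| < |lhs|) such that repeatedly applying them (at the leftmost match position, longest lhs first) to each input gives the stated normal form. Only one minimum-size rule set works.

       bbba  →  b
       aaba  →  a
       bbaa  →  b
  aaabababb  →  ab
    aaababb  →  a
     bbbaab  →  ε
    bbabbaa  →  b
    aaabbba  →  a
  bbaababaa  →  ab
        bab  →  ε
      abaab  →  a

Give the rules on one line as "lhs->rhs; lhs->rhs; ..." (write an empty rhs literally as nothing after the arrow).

aa->b; ba->b; bb->

  | bbba => ba => b
  | aaba => bba => a
  | bbaa => aa => b
  | aaabababb => babababb => bbababb => ababb => abbb => ab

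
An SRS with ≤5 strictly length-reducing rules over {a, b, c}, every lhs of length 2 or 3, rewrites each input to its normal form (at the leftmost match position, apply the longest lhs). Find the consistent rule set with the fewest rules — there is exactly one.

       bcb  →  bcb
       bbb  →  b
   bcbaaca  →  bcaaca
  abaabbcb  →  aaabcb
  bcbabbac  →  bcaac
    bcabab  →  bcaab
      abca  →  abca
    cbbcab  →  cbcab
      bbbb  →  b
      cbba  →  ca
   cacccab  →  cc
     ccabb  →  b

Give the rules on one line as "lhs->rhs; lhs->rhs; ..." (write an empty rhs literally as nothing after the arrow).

  | bcb
  | bbb => bb => b
  | bcbaaca => bcaaca
  | abaabbcb => aaabbcb => aaabcb

acb->c; ba->a; bb->b; cca->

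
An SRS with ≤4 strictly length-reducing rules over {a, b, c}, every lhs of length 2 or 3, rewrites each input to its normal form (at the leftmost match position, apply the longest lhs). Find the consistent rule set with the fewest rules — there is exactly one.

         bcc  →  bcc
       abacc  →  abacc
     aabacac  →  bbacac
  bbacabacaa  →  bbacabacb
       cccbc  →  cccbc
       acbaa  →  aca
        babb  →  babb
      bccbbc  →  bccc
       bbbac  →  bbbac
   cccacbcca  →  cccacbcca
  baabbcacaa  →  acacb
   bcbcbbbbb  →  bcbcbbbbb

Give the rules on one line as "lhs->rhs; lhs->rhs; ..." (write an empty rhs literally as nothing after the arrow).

aa->b; baa->a; bbc->c

  | bcc
  | abacc
  | aabacac => bbacac
  | bbacabacaa => bbacabacb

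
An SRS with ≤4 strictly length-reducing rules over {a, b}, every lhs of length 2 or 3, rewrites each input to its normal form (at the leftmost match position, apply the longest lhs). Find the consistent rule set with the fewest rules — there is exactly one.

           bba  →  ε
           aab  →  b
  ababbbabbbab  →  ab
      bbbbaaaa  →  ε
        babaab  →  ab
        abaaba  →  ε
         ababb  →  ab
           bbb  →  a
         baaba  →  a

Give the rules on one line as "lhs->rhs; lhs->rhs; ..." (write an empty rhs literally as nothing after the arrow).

aa->; ba->; bb->b; bbb->a

  | bba => ba => ε
  | aab => b
  | ababbbabbbab => abbbabbbab => aaabbbab => abbbab => aaab => ab
  | bbbbaaaa => abaaaa => aaaa => aa => ε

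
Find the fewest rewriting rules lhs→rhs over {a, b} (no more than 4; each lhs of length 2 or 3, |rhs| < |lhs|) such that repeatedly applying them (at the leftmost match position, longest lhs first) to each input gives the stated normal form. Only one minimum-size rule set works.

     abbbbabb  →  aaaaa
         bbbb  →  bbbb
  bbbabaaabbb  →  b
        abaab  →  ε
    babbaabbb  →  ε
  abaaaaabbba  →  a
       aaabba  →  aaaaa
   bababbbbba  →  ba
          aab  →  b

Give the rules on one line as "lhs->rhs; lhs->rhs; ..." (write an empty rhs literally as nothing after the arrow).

ab->b; abb->aa; bab->

  | abbbbabb => aabbabb => aaaabb => aaaaa
  | bbbb
  | bbbabaaabbb => bbaaabbb => bbaaaab => bbaaab => bbaab => bbab => b
  | abaab => baab => bab => ε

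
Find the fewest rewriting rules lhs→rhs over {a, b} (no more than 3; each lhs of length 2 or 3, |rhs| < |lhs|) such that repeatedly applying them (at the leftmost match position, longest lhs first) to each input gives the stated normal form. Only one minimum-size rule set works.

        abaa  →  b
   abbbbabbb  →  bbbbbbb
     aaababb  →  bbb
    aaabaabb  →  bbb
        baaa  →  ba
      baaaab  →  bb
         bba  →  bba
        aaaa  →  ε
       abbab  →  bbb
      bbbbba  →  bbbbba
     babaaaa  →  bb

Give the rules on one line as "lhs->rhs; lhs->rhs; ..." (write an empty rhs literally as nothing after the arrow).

aa->; ab->b

  | abaa => baa => b
  | abbbbabbb => bbbbabbb => bbbbbbb
  | aaababb => ababb => babb => bbb
  | aaabaabb => abaabb => baabb => bbb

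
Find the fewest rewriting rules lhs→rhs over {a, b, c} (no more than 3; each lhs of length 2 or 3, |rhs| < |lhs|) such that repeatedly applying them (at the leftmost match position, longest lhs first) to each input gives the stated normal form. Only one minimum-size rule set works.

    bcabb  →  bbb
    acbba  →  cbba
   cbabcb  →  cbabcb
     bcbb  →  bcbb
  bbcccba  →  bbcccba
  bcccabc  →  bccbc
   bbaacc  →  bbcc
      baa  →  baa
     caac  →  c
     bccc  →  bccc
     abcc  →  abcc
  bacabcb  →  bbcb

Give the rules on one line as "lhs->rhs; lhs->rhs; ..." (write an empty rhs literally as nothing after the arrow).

  | bcabb => bbb
  | acbba => cbba
  | cbabcb
  | bcbb

ac->c; ca->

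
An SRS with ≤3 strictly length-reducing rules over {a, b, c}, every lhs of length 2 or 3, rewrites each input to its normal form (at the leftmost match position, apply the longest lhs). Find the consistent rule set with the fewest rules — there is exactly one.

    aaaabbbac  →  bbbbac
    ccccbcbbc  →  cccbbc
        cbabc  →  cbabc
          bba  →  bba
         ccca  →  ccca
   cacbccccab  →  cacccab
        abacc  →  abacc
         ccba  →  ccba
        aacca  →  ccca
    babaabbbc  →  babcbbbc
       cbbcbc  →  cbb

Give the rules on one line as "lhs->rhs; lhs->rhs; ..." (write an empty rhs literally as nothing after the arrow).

  | aaaabbbac => caabbbac => bbbbac
  | ccccbcbbc => cccbbc
  | cbabc
  | bba

aa->c; caa->b; cbc->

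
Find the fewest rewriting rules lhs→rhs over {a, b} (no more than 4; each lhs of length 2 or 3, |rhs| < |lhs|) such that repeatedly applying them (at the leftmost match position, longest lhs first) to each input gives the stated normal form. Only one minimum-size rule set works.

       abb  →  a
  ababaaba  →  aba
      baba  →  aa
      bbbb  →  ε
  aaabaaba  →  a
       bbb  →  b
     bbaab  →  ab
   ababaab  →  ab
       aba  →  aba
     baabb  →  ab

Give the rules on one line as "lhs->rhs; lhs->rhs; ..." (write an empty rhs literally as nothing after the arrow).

aaa->a; aab->ab; bab->a; bb->

  | abb => a
  | ababaaba => aaaaba => aaba => aba
  | baba => aa
  | bbbb => bb => ε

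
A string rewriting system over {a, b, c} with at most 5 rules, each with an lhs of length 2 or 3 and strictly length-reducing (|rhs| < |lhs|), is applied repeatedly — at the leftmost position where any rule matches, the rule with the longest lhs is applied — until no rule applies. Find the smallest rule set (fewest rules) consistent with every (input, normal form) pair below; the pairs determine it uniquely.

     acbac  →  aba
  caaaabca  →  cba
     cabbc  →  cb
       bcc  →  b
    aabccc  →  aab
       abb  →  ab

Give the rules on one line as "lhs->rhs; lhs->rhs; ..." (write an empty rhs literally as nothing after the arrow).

  | acbac => abac => aba
  | caaaabca => caaabca => caabca => cabca => cbca => cba
  | cabbc => cbbc => cbc => cb
  | bcc => bc => b

ac->a; bb->b; bc->b; ca->c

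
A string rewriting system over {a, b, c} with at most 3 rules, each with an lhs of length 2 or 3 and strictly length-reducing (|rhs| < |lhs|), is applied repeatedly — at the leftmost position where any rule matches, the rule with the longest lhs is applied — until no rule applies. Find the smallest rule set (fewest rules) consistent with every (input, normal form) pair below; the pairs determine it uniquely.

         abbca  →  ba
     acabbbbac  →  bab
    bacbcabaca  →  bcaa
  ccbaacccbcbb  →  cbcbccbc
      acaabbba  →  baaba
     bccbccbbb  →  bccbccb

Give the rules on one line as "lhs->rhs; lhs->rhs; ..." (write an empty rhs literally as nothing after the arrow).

ac->b; bb->; cba->bc

  | abbca => aca => ba
  | acabbbbac => babbbbac => babbac => baac => bab
  | bacbcabaca => bbbcabaca => bcabaca => bcabba => bcaa
  | ccbaacccbcbb => cbcacccbcbb => cbcbccbcbb => cbcbccbc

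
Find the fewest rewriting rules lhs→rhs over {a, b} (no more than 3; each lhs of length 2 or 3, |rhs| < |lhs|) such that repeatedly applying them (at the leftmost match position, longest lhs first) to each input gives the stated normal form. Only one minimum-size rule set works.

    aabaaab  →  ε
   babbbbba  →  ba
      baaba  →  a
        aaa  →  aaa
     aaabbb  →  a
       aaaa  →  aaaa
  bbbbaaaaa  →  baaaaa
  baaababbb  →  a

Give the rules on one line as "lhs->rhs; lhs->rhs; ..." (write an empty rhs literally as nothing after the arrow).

ab->b; bab->; bbb->a

  | aabaaab => abaaab => baaab => baab => bab => ε
  | babbbbba => bbbba => aba => ba
  | baaba => baba => a
  | aaa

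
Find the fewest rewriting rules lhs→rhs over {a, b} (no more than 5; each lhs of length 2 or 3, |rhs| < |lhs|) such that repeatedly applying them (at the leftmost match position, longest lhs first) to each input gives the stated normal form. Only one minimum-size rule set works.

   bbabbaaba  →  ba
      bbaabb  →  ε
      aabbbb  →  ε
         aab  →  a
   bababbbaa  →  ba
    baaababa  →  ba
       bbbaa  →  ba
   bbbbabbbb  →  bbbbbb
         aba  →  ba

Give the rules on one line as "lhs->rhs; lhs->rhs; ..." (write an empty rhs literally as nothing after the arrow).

ab->; aba->ba; abb->; bba->

  | bbabbaaba => bbaaba => aba => ba
  | bbaabb => abb => ε
  | aabbbb => abb => ε
  | aab => a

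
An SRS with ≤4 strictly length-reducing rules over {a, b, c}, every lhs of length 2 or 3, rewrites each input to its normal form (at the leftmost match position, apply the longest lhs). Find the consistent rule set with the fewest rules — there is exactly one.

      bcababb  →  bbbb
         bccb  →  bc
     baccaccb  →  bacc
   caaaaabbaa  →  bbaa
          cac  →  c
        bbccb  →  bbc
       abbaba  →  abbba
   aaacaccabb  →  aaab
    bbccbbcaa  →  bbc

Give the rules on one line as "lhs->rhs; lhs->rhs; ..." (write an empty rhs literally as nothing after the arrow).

  | bcababb => bbabb => bbbb
  | bccb => bc
  | baccaccb => bacccb => bacc
  | caaaaabbaa => caaabbaa => cabbaa => bbaa

bab->bb; ca->; caa->c; cb->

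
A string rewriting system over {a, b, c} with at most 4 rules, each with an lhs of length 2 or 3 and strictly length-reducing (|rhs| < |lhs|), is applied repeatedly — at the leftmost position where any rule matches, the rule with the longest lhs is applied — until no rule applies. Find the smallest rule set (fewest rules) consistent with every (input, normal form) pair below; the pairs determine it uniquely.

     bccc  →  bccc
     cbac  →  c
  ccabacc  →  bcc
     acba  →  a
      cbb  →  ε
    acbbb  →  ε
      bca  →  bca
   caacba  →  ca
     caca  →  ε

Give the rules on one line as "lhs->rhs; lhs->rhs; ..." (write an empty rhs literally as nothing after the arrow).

ac->c; cb->; cbb->cb; cca->

  | bccc
  | cbac => ac => c
  | ccabacc => bacc => bcc
  | acba => cba => a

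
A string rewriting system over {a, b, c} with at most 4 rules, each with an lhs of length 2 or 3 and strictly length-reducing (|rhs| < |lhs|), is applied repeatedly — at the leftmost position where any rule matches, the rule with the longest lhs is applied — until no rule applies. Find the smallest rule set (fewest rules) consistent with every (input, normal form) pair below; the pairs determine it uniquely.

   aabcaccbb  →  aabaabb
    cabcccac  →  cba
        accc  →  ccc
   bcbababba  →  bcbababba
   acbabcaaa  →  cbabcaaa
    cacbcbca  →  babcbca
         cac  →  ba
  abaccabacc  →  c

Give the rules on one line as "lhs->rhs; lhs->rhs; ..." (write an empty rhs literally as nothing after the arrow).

ac->c; bac->aa; cab->ba; cac->ba

  | aabcaccbb => aabbacbb => aabaabb
  | cabcccac => bacccac => aaccac => accac => ccac => cba
  | accc => ccc
  | bcbababba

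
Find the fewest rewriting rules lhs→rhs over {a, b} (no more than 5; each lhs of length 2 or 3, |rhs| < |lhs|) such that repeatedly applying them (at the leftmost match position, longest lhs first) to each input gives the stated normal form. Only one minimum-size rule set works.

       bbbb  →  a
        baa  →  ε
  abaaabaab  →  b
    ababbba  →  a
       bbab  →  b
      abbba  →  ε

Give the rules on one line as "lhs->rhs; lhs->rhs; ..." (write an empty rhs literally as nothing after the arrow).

aa->; ba->a; bb->a; bbb->b

  | bbbb => bb => a
  | baa => aa => ε
  | abaaabaab => aaaabaab => aabaab => baab => aab => b
  | ababbba => aabbba => bbba => ba => a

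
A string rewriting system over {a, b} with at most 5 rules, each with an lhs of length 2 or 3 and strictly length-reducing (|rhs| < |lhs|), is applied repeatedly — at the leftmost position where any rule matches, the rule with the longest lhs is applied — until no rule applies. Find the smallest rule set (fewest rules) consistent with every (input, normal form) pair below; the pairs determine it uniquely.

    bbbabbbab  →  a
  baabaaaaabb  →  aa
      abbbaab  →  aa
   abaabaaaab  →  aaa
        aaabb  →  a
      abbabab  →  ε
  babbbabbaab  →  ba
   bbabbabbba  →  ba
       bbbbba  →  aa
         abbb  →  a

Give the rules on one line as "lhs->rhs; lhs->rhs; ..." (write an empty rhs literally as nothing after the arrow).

ab->; aba->b; bb->a; bbb->

  | bbbabbbab => abbbab => bbab => aab => a
  | baabaaaaabb => babaaaabb => bbaaabb => aaaabb => aaab => aa
  | abbbaab => bbaab => aaab => aa
  | abaabaaaab => babaaaab => bbaaab => aaaab => aaa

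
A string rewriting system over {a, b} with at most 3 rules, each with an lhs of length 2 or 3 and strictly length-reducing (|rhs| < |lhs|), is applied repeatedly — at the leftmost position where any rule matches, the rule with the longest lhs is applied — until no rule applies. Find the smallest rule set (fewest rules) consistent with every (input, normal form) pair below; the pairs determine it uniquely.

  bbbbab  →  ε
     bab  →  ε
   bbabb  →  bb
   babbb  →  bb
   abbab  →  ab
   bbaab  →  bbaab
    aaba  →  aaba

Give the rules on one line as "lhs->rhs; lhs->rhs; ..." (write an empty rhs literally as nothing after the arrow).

bab->; bbb->

  | bbbbab => bab => ε
  | bab => ε
  | bbabb => bb
  | babbb => bb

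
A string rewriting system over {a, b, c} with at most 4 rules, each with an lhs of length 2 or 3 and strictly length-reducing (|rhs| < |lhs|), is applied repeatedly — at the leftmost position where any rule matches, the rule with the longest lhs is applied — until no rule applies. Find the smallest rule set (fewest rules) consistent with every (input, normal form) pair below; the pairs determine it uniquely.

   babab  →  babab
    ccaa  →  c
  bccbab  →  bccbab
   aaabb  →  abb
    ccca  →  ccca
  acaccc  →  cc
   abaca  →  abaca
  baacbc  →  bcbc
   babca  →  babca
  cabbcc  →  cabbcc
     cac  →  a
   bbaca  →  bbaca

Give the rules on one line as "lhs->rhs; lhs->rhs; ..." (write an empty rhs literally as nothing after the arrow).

  | babab
  | ccaa => c
  | bccbab
  | aaabb => abb

aa->; caa->; cac->a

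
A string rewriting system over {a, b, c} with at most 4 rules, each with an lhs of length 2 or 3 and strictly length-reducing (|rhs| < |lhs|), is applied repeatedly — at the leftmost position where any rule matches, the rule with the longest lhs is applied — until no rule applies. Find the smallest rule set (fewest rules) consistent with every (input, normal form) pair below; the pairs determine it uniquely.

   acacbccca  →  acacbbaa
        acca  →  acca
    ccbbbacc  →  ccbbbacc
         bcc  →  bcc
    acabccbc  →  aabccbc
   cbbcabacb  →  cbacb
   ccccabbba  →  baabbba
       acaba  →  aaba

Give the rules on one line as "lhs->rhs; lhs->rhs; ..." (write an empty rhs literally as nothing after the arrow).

  | acacbccca => acacbbaa
  | acca
  | ccbbbacc
  | bcc

bab->; cab->ab; ccc->ba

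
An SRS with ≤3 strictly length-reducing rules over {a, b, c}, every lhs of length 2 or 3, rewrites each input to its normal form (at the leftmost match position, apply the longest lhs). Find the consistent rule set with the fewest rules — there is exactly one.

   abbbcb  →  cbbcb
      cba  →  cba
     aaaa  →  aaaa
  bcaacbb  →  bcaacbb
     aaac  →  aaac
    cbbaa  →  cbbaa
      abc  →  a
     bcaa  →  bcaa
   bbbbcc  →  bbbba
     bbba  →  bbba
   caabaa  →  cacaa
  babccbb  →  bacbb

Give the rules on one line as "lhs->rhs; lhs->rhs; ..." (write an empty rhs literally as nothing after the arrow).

ab->c; cc->a

  | abbbcb => cbbcb
  | cba
  | aaaa
  | bcaacbb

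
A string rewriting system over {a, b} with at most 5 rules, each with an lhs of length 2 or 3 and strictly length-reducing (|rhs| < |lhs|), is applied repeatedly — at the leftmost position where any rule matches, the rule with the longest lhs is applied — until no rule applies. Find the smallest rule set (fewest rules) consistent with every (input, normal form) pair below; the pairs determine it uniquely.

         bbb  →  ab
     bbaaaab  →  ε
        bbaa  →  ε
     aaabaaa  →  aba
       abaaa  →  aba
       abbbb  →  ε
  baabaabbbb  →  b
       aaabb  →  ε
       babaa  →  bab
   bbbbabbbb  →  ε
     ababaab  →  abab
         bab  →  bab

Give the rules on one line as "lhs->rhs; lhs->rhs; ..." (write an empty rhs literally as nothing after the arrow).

aa->; aab->aa; bb->a; bba->a

  | bbb => ab
  | bbaaaab => aaaab => aab => aa => ε
  | bbaa => aa => ε
  | aaabaaa => abaaa => aba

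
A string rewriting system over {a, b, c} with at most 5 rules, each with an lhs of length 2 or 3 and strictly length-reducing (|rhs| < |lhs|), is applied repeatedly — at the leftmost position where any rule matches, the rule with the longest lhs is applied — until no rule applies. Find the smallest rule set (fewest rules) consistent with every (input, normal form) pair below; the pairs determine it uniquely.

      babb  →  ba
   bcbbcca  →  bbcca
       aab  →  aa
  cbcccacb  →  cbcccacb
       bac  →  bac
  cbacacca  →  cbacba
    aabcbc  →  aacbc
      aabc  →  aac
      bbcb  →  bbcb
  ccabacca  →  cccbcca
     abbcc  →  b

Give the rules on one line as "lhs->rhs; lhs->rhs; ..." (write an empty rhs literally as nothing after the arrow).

  | babb => bab => ba
  | bcbbcca => bbcca
  | aab => aa
  | cbcccacb

ab->a; aba->cb; acc->b; cbb->b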